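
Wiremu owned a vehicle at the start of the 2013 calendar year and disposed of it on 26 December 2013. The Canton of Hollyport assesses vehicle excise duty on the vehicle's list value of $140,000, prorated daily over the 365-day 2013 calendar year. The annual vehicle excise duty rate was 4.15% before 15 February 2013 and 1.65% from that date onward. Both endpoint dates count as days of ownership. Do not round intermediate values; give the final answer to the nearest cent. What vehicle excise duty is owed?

$2,709.86

1 January – 14 February 2013: 45 days at 4.15% → $140,000 × 4.15% × 45/365 = $716.3014
15 February – 26 December 2013: 315 days at 1.65% → $140,000 × 1.65% × 315/365 = $1,993.5616
Total = $2,709.8630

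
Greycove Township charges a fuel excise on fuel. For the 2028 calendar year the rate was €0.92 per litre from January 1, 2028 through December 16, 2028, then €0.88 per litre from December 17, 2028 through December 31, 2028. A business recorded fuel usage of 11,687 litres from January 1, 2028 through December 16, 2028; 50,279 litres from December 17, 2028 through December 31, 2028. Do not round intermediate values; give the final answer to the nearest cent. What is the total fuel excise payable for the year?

January 1 – December 16, 2028: 11,687 litres at €0.92/litre → €10,752.04
December 17 – December 31, 2028: 50,279 litres at €0.88/litre → €44,245.52

€54,997.56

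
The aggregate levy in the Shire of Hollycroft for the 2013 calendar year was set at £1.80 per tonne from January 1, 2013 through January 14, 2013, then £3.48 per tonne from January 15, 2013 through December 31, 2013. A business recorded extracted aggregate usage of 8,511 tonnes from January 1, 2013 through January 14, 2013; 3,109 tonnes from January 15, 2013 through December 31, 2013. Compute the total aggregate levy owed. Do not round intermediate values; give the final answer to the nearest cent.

£26,139.12

January 1 – January 14, 2013: 8,511 tonnes at £1.80/tonne → £15,319.80
January 15 – December 31, 2013: 3,109 tonnes at £3.48/tonne → £10,819.32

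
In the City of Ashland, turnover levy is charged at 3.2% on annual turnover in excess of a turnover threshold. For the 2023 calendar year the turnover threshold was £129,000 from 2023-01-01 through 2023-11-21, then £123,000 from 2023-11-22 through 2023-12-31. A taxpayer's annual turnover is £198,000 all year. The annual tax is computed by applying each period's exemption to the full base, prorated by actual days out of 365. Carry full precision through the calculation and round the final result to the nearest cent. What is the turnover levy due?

£2,229.04

2023-01-01 to 2023-11-21: 325 days, exemption £129,000 → (£198,000 − £129,000) × 3.2% × 325/365 = £1,966.0274
2023-11-22 to 2023-12-31: 40 days, exemption £123,000 → (£198,000 − £123,000) × 3.2% × 40/365 = £263.0137
Total = £2,229.0411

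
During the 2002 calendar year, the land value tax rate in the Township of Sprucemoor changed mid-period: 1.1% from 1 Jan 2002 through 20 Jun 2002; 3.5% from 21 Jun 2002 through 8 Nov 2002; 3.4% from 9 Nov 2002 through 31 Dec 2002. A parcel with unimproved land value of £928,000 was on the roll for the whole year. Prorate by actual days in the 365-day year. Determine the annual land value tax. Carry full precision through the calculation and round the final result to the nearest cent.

1 Jan – 20 Jun 2002: 171 days at 1.1% → £928,000 × 1.1% × 171/365 = £4,782.3781
21 Jun – 8 Nov 2002: 141 days at 3.5% → £928,000 × 3.5% × 141/365 = £12,547.0685
9 Nov – 31 Dec 2002: 53 days at 3.4% → £928,000 × 3.4% × 53/365 = £4,581.5233
Total = £21,910.9699

£21,910.97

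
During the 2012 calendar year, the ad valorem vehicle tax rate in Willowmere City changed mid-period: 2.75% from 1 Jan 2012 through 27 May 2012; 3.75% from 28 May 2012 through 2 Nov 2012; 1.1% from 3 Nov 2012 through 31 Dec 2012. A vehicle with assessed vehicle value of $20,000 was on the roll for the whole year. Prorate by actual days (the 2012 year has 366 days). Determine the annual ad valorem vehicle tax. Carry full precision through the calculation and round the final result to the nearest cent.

$583.69

1 Jan – 27 May 2012: 148 days at 2.75% → $20,000 × 2.75% × 148/366 = $222.4044
28 May – 2 Nov 2012: 159 days at 3.75% → $20,000 × 3.75% × 159/366 = $325.8197
3 Nov – 31 Dec 2012: 59 days at 1.1% → $20,000 × 1.1% × 59/366 = $35.4645
Total = $583.6885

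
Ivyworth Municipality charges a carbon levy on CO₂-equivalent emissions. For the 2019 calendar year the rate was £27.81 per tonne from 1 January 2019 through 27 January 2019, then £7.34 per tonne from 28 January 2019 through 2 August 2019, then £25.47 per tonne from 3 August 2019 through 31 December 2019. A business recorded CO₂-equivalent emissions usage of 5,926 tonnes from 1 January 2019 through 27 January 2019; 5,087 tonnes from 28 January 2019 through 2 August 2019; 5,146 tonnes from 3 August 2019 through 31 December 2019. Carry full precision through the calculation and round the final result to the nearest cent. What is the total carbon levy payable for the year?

£333,209.26

1 January – 27 January 2019: 5,926 tonnes at £27.81/tonne → £164,802.06
28 January – 2 August 2019: 5,087 tonnes at £7.34/tonne → £37,338.58
3 August – 31 December 2019: 5,146 tonnes at £25.47/tonne → £131,068.62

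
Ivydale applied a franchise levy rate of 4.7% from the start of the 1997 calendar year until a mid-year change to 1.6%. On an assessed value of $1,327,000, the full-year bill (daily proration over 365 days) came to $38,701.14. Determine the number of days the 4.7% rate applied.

Let d = days at the first rate; then 365 − d days at the second rate.
$1,327,000 × [4.7%·d + 1.6%·(365−d)] / 365 = $38,701.14
Solving gives d = 155, so the new rate took effect on June 5, 1997.

155 days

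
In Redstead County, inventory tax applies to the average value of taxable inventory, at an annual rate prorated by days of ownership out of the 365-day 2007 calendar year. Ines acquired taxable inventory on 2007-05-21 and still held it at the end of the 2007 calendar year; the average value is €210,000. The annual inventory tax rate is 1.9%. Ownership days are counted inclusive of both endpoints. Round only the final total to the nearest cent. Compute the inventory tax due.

€2,459.59

Days held (2007-05-21 to 2007-12-31): 225 out of 365
Tax = €210,000 × 1.9% × 225/365 = €2,459.5890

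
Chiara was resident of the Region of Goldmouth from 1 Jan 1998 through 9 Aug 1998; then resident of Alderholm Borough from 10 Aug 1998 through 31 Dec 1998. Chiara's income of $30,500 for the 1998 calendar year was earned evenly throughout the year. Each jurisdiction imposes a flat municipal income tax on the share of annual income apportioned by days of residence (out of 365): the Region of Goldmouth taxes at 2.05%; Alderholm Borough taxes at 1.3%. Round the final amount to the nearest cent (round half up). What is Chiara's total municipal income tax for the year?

$535.00

The Region of Goldmouth, 1 Jan – 9 Aug 1998: 221 days → $30,500 × 2.05% × 221/365 = $378.5760
Alderholm Borough, 10 Aug – 31 Dec 1998: 144 days → $30,500 × 1.3% × 144/365 = $156.4274
Total = $535.0034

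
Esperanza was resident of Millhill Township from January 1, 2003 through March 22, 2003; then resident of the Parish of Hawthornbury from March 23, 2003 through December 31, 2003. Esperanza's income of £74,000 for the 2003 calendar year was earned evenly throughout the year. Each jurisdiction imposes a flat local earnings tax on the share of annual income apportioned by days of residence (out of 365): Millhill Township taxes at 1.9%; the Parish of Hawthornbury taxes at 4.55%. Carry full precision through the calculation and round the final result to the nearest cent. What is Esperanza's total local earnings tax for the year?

£2,931.82

Millhill Township, January 1 – March 22, 2003: 81 days → £74,000 × 1.9% × 81/365 = £312.0164
The Parish of Hawthornbury, March 23 – December 31, 2003: 284 days → £74,000 × 4.55% × 284/365 = £2,619.8027
Total = £2,931.8192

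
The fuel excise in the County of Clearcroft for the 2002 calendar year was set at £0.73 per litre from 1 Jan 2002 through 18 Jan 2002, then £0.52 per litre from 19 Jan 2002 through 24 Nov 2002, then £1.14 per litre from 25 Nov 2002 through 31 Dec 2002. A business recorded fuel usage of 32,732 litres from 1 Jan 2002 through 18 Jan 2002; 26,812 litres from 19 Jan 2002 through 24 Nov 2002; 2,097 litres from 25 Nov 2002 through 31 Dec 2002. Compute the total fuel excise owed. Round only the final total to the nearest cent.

1 Jan – 18 Jan 2002: 32,732 litres at £0.73/litre → £23,894.36
19 Jan – 24 Nov 2002: 26,812 litres at £0.52/litre → £13,942.24
25 Nov – 31 Dec 2002: 2,097 litres at £1.14/litre → £2,390.58

£40,227.18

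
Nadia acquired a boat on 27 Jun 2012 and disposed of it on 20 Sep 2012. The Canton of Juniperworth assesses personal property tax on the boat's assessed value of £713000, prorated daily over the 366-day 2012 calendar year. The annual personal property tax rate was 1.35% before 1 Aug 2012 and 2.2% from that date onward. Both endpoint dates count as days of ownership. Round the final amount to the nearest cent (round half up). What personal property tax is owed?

£3106.23

27 Jun – 31 Jul 2012: 35 days at 1.35% → £713000 × 1.35% × 35/366 = £920.4713
1 Aug – 20 Sep 2012: 51 days at 2.2% → £713000 × 2.2% × 51/366 = £2185.7541
Total = £3106.2254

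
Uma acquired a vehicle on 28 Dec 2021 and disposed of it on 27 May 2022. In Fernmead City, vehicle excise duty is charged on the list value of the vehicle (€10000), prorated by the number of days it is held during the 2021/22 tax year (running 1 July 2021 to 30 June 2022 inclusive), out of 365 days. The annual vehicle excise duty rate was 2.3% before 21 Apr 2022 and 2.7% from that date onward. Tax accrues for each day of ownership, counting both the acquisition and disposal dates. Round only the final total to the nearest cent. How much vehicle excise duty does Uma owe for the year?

€99.21

28 Dec 2021 – 20 Apr 2022: 114 days at 2.3% → €10000 × 2.3% × 114/365 = €71.8356
21 Apr – 27 May 2022: 37 days at 2.7% → €10000 × 2.7% × 37/365 = €27.3699
Total = €99.2055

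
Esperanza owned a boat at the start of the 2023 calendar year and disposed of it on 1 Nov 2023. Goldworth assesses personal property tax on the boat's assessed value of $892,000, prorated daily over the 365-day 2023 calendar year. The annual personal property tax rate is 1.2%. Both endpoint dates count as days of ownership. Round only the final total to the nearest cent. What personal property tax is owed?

Days held (1 Jan – 1 Nov 2023): 305 out of 365
Tax = $892,000 × 1.2% × 305/365 = $8,944.4384

$8,944.44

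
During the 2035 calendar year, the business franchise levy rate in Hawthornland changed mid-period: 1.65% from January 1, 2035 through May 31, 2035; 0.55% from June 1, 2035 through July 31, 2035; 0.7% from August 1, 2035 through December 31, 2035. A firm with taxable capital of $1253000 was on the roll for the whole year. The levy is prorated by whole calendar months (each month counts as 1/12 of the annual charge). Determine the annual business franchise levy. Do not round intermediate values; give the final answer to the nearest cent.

$13417.54

January 1 – May 31, 2035: 5 months at 1.65% → $1253000 × 1.65% × 5/12 = $8614.3750
June 1 – July 31, 2035: 2 months at 0.55% → $1253000 × 0.55% × 2/12 = $1148.5833
August 1 – December 31, 2035: 5 months at 0.7% → $1253000 × 0.7% × 5/12 = $3654.5833
Total = $13417.5417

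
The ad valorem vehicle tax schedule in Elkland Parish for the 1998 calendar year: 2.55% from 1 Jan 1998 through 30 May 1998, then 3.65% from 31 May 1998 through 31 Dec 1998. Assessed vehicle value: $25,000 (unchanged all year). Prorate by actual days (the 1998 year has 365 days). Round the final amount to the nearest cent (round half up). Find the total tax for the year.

$799.49

1 Jan – 30 May 1998: 150 days at 2.55% → $25,000 × 2.55% × 150/365 = $261.9863
31 May – 31 Dec 1998: 215 days at 3.65% → $25,000 × 3.65% × 215/365 = $537.5000
Total = $799.4863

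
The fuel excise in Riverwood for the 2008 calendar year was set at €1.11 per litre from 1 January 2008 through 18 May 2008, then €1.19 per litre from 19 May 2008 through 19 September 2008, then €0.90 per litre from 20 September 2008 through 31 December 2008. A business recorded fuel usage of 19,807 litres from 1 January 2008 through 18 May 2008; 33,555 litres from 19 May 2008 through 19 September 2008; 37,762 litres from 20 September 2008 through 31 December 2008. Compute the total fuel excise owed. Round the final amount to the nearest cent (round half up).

€95902.02

1 January – 18 May 2008: 19,807 litres at €1.11/litre → €21985.77
19 May – 19 September 2008: 33,555 litres at €1.19/litre → €39930.45
20 September – 31 December 2008: 37,762 litres at €0.90/litre → €33985.80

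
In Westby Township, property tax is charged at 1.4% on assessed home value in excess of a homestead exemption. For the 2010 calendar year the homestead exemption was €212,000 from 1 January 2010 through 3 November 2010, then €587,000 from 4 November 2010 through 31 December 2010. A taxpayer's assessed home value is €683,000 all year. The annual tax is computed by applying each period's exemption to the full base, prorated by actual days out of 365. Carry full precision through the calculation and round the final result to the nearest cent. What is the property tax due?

1 January – 3 November 2010: 307 days, exemption €212,000 → (€683,000 − €212,000) × 1.4% × 307/365 = €5,546.1863
4 November – 31 December 2010: 58 days, exemption €587,000 → (€683,000 − €587,000) × 1.4% × 58/365 = €213.5671
Total = €5,759.7534

€5,759.75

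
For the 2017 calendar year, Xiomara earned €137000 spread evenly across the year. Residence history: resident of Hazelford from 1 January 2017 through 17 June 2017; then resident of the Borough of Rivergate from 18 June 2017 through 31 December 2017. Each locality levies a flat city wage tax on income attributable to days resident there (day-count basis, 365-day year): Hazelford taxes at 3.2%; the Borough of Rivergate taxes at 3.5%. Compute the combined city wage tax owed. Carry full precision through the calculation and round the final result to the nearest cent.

€4605.83

Hazelford, 1 January – 17 June 2017: 168 days → €137000 × 3.2% × 168/365 = €2017.8411
The Borough of Rivergate, 18 June – 31 December 2017: 197 days → €137000 × 3.5% × 197/365 = €2587.9863
Total = €4605.8274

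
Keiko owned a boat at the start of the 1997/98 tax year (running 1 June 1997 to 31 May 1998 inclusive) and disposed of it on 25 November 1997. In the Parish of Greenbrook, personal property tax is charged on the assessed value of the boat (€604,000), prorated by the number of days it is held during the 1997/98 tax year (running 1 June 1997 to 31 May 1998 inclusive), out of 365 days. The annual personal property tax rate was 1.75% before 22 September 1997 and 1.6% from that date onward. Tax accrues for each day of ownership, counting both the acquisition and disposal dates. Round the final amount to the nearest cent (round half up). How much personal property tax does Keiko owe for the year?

1 June – 21 September 1997: 113 days at 1.75% → €604,000 × 1.75% × 113/365 = €3,272.3562
22 September – 25 November 1997: 65 days at 1.6% → €604,000 × 1.6% × 65/365 = €1,720.9863
Total = €4,993.3425

€4,993.34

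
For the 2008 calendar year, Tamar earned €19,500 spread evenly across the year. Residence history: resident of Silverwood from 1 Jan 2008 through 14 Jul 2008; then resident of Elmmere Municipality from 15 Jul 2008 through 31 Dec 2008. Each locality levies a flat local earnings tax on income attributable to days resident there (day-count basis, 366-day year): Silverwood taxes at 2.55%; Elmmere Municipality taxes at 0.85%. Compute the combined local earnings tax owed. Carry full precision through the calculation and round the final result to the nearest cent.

€343.27

Silverwood, 1 Jan – 14 Jul 2008: 196 days → €19,500 × 2.55% × 196/366 = €266.2869
Elmmere Municipality, 15 Jul – 31 Dec 2008: 170 days → €19,500 × 0.85% × 170/366 = €76.9877
Total = €343.2746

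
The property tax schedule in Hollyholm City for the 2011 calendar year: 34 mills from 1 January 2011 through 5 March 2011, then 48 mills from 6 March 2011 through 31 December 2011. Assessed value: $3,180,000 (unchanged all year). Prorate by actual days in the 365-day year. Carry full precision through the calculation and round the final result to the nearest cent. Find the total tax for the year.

1 January – 5 March 2011: 64 days at 34 mills → $3,180,000 × 3.4% × 64/365 = $18,958.0274
6 March – 31 December 2011: 301 days at 48 mills → $3,180,000 × 4.8% × 301/365 = $125,875.7260
Total = $144,833.7534

$144,833.75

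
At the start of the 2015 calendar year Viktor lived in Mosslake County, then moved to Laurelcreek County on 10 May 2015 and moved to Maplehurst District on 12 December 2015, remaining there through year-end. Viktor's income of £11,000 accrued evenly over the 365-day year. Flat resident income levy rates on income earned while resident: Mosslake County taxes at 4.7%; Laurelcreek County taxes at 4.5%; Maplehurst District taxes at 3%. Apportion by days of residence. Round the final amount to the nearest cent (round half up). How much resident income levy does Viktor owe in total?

Mosslake County, 1 January – 9 May 2015: 129 days → £11,000 × 4.7% × 129/365 = £182.7205
Laurelcreek County, 10 May – 11 December 2015: 216 days → £11,000 × 4.5% × 216/365 = £292.9315
Maplehurst District, 12 December – 31 December 2015: 20 days → £11,000 × 3% × 20/365 = £18.0822
Total = £493.7342

£493.73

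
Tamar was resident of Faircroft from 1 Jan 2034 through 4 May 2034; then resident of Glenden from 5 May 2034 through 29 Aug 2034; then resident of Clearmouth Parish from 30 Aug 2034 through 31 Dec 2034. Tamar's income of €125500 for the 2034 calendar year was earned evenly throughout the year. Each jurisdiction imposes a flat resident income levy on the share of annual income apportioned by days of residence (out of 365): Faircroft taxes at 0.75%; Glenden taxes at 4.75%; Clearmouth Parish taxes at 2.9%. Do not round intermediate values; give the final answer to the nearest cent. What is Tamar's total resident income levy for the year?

€3467.07

Faircroft, 1 Jan – 4 May 2034: 124 days → €125500 × 0.75% × 124/365 = €319.7671
Glenden, 5 May – 29 Aug 2034: 117 days → €125500 × 4.75% × 117/365 = €1910.8664
Clearmouth Parish, 30 Aug – 31 Dec 2034: 124 days → €125500 × 2.9% × 124/365 = €1236.4329
Total = €3467.0664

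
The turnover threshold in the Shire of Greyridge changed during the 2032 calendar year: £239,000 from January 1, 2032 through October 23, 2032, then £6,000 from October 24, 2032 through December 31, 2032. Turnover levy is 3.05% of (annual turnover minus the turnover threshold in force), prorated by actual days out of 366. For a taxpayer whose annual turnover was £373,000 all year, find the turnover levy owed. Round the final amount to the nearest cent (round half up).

January 1 – October 23, 2032: 297 days, exemption £239,000 → (£373,000 − £239,000) × 3.05% × 297/366 = £3,316.5000
October 24 – December 31, 2032: 69 days, exemption £6,000 → (£373,000 − £6,000) × 3.05% × 69/366 = £2,110.2500
Total = £5,426.7500

£5,426.75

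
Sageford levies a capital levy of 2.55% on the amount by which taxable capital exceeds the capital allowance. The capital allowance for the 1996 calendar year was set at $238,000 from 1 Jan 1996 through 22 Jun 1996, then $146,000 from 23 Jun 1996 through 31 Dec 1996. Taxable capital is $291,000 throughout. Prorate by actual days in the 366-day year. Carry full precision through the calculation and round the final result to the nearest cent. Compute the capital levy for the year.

$2,582.19

1 Jan – 22 Jun 1996: 174 days, exemption $238,000 → ($291,000 − $238,000) × 2.55% × 174/366 = $642.5164
23 Jun – 31 Dec 1996: 192 days, exemption $146,000 → ($291,000 − $146,000) × 2.55% × 192/366 = $1,939.6721
Total = $2,582.1885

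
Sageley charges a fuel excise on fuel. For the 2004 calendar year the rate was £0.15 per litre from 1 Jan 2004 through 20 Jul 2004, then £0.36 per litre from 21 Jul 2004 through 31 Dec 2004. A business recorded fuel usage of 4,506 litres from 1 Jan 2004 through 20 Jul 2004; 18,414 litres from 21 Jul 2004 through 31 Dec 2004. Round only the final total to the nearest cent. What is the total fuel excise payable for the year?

1 Jan – 20 Jul 2004: 4,506 litres at £0.15/litre → £675.90
21 Jul – 31 Dec 2004: 18,414 litres at £0.36/litre → £6,629.04

£7,304.94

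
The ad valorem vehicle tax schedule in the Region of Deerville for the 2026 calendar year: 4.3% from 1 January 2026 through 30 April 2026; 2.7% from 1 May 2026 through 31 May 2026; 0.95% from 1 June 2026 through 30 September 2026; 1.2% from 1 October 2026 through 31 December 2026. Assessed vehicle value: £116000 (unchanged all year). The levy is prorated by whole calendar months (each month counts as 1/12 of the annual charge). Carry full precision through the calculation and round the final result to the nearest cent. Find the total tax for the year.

£2639.00

1 January – 30 April 2026: 4 months at 4.3% → £116000 × 4.3% × 4/12 = £1662.6667
1 May – 31 May 2026: 1 month at 2.7% → £116000 × 2.7% × 1/12 = £261.0000
1 June – 30 September 2026: 4 months at 0.95% → £116000 × 0.95% × 4/12 = £367.3333
1 October – 31 December 2026: 3 months at 1.2% → £116000 × 1.2% × 3/12 = £348.0000
Total = £2639.0000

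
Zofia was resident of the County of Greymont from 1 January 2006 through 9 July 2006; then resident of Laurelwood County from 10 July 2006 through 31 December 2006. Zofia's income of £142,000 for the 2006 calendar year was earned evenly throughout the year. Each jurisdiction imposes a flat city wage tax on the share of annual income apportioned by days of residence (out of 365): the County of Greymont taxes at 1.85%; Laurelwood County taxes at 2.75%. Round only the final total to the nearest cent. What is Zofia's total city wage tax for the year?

The County of Greymont, 1 January – 9 July 2006: 190 days → £142,000 × 1.85% × 190/365 = £1,367.4795
Laurelwood County, 10 July – 31 December 2006: 175 days → £142,000 × 2.75% × 175/365 = £1,872.2603
Total = £3,239.7397

£3,239.74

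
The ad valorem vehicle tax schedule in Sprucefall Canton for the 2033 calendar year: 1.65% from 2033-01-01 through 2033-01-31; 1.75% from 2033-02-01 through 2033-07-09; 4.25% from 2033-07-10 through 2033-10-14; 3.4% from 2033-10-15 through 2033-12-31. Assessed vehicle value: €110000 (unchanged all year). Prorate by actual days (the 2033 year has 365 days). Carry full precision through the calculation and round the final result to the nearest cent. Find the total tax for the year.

€3034.34

2033-01-01 to 2033-01-31: 31 days at 1.65% → €110000 × 1.65% × 31/365 = €154.1507
2033-02-01 to 2033-07-09: 159 days at 1.75% → €110000 × 1.75% × 159/365 = €838.5616
2033-07-10 to 2033-10-14: 97 days at 4.25% → €110000 × 4.25% × 97/365 = €1242.3973
2033-10-15 to 2033-12-31: 78 days at 3.4% → €110000 × 3.4% × 78/365 = €799.2329
Total = €3034.3425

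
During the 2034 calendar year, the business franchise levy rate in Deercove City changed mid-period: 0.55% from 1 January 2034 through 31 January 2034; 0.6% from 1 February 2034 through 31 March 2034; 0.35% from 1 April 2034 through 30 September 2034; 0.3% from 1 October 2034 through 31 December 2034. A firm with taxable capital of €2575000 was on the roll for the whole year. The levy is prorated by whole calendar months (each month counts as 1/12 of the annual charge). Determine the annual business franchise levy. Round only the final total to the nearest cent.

€10192.71

1 January – 31 January 2034: 1 month at 0.55% → €2575000 × 0.55% × 1/12 = €1180.2083
1 February – 31 March 2034: 2 months at 0.6% → €2575000 × 0.6% × 2/12 = €2575.0000
1 April – 30 September 2034: 6 months at 0.35% → €2575000 × 0.35% × 6/12 = €4506.2500
1 October – 31 December 2034: 3 months at 0.3% → €2575000 × 0.3% × 3/12 = €1931.2500
Total = €10192.7083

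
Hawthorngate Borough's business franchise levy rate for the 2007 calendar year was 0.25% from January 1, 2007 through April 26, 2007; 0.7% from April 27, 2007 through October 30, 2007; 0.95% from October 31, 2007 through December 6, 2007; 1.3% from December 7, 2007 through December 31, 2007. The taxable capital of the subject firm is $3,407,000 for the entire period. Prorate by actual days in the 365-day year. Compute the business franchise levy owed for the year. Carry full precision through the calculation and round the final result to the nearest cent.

$21,240.08

January 1 – April 26, 2007: 116 days at 0.25% → $3,407,000 × 0.25% × 116/365 = $2,706.9315
April 27 – October 30, 2007: 187 days at 0.7% → $3,407,000 × 0.7% × 187/365 = $12,218.5288
October 31 – December 6, 2007: 37 days at 0.95% → $3,407,000 × 0.95% × 37/365 = $3,280.9877
December 7 – December 31, 2007: 25 days at 1.3% → $3,407,000 × 1.3% × 25/365 = $3,033.6301
Total = $21,240.0781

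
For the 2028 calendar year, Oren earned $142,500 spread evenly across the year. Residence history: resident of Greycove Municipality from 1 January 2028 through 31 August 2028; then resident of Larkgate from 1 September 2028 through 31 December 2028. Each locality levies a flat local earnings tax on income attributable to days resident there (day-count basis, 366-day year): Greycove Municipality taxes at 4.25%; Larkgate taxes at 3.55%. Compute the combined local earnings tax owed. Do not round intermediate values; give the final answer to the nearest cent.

Greycove Municipality, 1 January – 31 August 2028: 244 days → $142,500 × 4.25% × 244/366 = $4,037.5000
Larkgate, 1 September – 31 December 2028: 122 days → $142,500 × 3.55% × 122/366 = $1,686.2500
Total = $5,723.7500

$5,723.75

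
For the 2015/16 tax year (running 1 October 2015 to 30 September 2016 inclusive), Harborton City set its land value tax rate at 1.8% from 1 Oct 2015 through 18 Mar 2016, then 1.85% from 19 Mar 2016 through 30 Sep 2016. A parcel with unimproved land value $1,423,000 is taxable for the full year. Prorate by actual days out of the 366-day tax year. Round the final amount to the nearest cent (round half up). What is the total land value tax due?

$25,995.02

1 Oct 2015 – 18 Mar 2016: 170 days at 1.8% → $1,423,000 × 1.8% × 170/366 = $11,897.2131
19 Mar – 30 Sep 2016: 196 days at 1.85% → $1,423,000 × 1.85% × 196/366 = $14,097.8087
Total = $25,995.0219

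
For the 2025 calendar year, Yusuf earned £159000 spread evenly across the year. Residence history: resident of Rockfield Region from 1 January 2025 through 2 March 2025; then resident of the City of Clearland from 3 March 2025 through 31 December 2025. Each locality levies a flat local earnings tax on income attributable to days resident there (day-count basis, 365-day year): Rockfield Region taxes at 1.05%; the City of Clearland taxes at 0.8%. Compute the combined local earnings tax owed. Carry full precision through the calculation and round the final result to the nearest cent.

Rockfield Region, 1 January – 2 March 2025: 61 days → £159000 × 1.05% × 61/365 = £279.0123
The City of Clearland, 3 March – 31 December 2025: 304 days → £159000 × 0.8% × 304/365 = £1059.4192
Total = £1338.4315

£1338.43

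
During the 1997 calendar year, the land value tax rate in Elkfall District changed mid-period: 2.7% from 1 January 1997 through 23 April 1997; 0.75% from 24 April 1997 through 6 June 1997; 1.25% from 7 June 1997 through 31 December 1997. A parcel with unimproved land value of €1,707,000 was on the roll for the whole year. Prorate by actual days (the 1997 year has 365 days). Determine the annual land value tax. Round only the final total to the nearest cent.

1 January – 23 April 1997: 113 days at 2.7% → €1,707,000 × 2.7% × 113/365 = €14,268.6493
24 April – 6 June 1997: 44 days at 0.75% → €1,707,000 × 0.75% × 44/365 = €1,543.3151
7 June – 31 December 1997: 208 days at 1.25% → €1,707,000 × 1.25% × 208/365 = €12,159.4521
Total = €27,971.4164

€27,971.42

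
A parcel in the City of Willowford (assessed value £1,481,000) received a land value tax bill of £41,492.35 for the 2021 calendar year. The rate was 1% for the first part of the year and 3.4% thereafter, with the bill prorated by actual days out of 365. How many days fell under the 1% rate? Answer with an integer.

91 days

Let d = days at the first rate; then 365 − d days at the second rate.
£1,481,000 × [1%·d + 3.4%·(365−d)] / 365 = £41,492.35
Solving gives d = 91, so the new rate took effect on 2 Apr 2021.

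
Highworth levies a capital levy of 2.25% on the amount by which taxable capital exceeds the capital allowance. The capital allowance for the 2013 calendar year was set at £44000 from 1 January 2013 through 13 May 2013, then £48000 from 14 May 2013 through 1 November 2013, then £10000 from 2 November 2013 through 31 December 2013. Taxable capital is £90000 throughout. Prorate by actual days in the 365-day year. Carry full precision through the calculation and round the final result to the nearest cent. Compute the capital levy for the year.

1 January – 13 May 2013: 133 days, exemption £44000 → (£90000 − £44000) × 2.25% × 133/365 = £377.1370
14 May – 1 November 2013: 172 days, exemption £48000 → (£90000 − £48000) × 2.25% × 172/365 = £445.3151
2 November – 31 December 2013: 60 days, exemption £10000 → (£90000 − £10000) × 2.25% × 60/365 = £295.8904
Total = £1118.3425

£1118.34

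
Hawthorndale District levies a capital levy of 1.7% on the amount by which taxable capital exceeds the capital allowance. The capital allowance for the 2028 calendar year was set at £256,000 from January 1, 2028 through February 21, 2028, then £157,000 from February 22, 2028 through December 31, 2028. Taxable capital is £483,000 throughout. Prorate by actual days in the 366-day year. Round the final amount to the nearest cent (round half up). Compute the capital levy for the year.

£5,302.89

January 1 – February 21, 2028: 52 days, exemption £256,000 → (£483,000 − £256,000) × 1.7% × 52/366 = £548.2732
February 22 – December 31, 2028: 314 days, exemption £157,000 → (£483,000 − £157,000) × 1.7% × 314/366 = £4,754.6120
Total = £5,302.8852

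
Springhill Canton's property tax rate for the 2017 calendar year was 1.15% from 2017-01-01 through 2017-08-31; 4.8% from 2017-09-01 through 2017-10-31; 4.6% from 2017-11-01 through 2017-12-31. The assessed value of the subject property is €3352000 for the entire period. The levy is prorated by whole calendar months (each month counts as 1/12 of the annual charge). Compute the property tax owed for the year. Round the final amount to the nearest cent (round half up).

€78213.33

2017-01-01 to 2017-08-31: 8 months at 1.15% → €3352000 × 1.15% × 8/12 = €25698.6667
2017-09-01 to 2017-10-31: 2 months at 4.8% → €3352000 × 4.8% × 2/12 = €26816.0000
2017-11-01 to 2017-12-31: 2 months at 4.6% → €3352000 × 4.6% × 2/12 = €25698.6667
Total = €78213.3333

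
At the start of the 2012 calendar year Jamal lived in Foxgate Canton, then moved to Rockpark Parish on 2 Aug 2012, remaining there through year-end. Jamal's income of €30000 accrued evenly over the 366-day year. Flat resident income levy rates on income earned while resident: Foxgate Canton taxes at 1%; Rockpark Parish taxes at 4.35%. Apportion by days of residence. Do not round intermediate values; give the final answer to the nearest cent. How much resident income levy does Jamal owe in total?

Foxgate Canton, 1 Jan – 1 Aug 2012: 214 days → €30000 × 1% × 214/366 = €175.4098
Rockpark Parish, 2 Aug – 31 Dec 2012: 152 days → €30000 × 4.35% × 152/366 = €541.9672
Total = €717.3770

€717.38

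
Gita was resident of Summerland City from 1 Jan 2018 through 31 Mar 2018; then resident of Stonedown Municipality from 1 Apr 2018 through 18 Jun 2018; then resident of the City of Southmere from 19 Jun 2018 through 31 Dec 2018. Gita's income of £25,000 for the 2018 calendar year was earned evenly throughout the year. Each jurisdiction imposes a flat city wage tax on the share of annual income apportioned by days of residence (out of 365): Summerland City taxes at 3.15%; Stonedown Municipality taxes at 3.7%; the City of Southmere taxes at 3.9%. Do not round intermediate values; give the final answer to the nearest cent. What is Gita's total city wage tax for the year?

Summerland City, 1 Jan – 31 Mar 2018: 90 days → £25,000 × 3.15% × 90/365 = £194.1781
Stonedown Municipality, 1 Apr – 18 Jun 2018: 79 days → £25,000 × 3.7% × 79/365 = £200.2055
The City of Southmere, 19 Jun – 31 Dec 2018: 196 days → £25,000 × 3.9% × 196/365 = £523.5616
Total = £917.9452

£917.95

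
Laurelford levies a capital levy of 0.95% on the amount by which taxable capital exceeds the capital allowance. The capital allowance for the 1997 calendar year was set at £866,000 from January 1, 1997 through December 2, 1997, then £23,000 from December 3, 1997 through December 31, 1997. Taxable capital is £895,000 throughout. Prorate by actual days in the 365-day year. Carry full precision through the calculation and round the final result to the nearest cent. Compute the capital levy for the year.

£911.79

January 1 – December 2, 1997: 336 days, exemption £866,000 → (£895,000 − £866,000) × 0.95% × 336/365 = £253.6110
December 3 – December 31, 1997: 29 days, exemption £23,000 → (£895,000 − £23,000) × 0.95% × 29/365 = £658.1808
Total = £911.7918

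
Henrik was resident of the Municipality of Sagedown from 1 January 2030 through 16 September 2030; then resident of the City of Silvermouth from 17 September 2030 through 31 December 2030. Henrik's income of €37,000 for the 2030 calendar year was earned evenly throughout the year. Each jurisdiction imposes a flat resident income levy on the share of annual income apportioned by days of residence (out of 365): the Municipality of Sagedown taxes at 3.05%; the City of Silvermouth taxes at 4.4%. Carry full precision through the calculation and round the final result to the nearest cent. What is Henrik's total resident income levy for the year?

The Municipality of Sagedown, 1 January – 16 September 2030: 259 days → €37,000 × 3.05% × 259/365 = €800.7712
The City of Silvermouth, 17 September – 31 December 2030: 106 days → €37,000 × 4.4% × 106/365 = €472.7890
Total = €1,273.5603

€1,273.56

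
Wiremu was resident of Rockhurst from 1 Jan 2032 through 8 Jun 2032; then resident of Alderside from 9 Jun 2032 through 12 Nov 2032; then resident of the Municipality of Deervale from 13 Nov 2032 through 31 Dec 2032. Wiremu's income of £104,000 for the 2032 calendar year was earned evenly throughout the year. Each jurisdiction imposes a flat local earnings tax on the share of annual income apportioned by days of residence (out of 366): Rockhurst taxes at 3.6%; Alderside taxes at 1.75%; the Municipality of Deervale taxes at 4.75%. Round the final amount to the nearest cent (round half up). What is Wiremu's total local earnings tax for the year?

£3,078.80

Rockhurst, 1 Jan – 8 Jun 2032: 160 days → £104,000 × 3.6% × 160/366 = £1,636.7213
Alderside, 9 Jun – 12 Nov 2032: 157 days → £104,000 × 1.75% × 157/366 = £780.7104
The Municipality of Deervale, 13 Nov – 31 Dec 2032: 49 days → £104,000 × 4.75% × 49/366 = £661.3661
Total = £3,078.7978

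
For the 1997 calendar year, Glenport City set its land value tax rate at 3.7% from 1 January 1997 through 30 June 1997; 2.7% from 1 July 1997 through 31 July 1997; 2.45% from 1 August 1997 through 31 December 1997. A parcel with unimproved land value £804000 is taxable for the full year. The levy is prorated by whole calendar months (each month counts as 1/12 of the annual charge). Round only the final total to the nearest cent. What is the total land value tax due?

1 January – 30 June 1997: 6 months at 3.7% → £804000 × 3.7% × 6/12 = £14874.0000
1 July – 31 July 1997: 1 month at 2.7% → £804000 × 2.7% × 1/12 = £1809.0000
1 August – 31 December 1997: 5 months at 2.45% → £804000 × 2.45% × 5/12 = £8207.5000
Total = £24890.5000

£24890.50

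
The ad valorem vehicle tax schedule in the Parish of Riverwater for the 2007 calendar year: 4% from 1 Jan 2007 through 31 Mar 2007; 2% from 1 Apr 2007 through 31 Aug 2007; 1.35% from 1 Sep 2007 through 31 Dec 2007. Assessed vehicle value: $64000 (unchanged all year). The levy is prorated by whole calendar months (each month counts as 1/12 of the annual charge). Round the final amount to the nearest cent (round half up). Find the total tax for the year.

$1461.33

1 Jan – 31 Mar 2007: 3 months at 4% → $64000 × 4% × 3/12 = $640.0000
1 Apr – 31 Aug 2007: 5 months at 2% → $64000 × 2% × 5/12 = $533.3333
1 Sep – 31 Dec 2007: 4 months at 1.35% → $64000 × 1.35% × 4/12 = $288.0000
Total = $1461.3333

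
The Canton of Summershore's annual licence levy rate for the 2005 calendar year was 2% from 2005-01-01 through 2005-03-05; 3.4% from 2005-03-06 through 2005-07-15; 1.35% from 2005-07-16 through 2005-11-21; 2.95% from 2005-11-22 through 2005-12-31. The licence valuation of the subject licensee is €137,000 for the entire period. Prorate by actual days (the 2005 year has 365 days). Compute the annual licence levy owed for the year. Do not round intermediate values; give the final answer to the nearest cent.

2005-01-01 to 2005-03-05: 64 days at 2% → €137,000 × 2% × 64/365 = €480.4384
2005-03-06 to 2005-07-15: 132 days at 3.4% → €137,000 × 3.4% × 132/365 = €1,684.5370
2005-07-16 to 2005-11-21: 129 days at 1.35% → €137,000 × 1.35% × 129/365 = €653.6589
2005-11-22 to 2005-12-31: 40 days at 2.95% → €137,000 × 2.95% × 40/365 = €442.9041
Total = €3,261.5384

€3,261.54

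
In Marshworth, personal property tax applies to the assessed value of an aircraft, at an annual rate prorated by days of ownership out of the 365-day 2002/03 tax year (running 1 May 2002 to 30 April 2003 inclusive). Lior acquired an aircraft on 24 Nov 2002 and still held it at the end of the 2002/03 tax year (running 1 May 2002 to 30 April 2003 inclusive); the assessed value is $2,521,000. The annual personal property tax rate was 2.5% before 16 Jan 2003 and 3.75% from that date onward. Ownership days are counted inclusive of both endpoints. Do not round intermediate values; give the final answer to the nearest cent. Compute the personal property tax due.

$36,347.29

24 Nov 2002 – 15 Jan 2003: 53 days at 2.5% → $2,521,000 × 2.5% × 53/365 = $9,151.5753
16 Jan – 30 Apr 2003: 105 days at 3.75% → $2,521,000 × 3.75% × 105/365 = $27,195.7192
Total = $36,347.2945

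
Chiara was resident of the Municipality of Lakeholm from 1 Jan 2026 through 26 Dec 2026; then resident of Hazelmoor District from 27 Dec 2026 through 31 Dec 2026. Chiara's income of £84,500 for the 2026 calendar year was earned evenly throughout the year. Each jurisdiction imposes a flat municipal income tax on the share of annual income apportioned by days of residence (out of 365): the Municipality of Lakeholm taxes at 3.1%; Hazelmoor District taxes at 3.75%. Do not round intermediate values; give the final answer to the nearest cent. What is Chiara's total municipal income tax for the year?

£2,627.02

The Municipality of Lakeholm, 1 Jan – 26 Dec 2026: 360 days → £84,500 × 3.1% × 360/365 = £2,583.6164
Hazelmoor District, 27 Dec – 31 Dec 2026: 5 days → £84,500 × 3.75% × 5/365 = £43.4075
Total = £2,627.0240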